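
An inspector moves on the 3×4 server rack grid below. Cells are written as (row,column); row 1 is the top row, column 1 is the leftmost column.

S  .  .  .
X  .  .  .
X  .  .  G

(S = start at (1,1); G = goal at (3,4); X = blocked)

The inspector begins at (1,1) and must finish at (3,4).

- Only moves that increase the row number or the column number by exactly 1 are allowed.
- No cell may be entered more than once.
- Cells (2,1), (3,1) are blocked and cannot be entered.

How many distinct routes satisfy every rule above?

6

A right/down-only route from (1,1) to (3,4) makes exactly 2 down-moves and 3 right-moves in some order.
With no other constraints that would be C(5,2) = 10 routes.
Subtract routes through each blocked cell (inclusion–exclusion for overlaps): − through (2,1): 4 − through (3,1): 1 + through (2,1)&(3,1): 1 → 6.
That gives 6 routes.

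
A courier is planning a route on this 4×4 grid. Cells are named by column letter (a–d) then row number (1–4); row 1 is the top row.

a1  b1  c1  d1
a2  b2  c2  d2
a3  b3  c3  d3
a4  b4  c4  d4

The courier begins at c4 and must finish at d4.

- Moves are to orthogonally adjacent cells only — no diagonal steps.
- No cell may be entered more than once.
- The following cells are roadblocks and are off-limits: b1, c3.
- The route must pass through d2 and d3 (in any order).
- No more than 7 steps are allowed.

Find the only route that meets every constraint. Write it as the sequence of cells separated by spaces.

Any route must reach d2 and d3 and still end at d4 within 7 moves, so the order of the required stops is forced.
Route from c4: left 1 to b4, up 2 to b2, right 2 to d2, down 2 to d4 — 7 moves in all.
Check: all required cells visited; 7 ≤ 7 moves.

c4 b4 b3 b2 c2 d2 d3 d4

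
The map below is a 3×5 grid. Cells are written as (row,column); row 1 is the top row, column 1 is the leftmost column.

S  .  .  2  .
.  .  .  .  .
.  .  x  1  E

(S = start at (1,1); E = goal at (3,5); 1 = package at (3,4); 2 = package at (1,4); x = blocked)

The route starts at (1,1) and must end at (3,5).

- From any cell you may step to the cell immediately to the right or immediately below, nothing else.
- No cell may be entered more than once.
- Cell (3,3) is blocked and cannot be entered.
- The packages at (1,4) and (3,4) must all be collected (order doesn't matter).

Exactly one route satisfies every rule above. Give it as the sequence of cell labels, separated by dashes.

(1,1) - (1,2) - (1,3) - (1,4) - (2,4) - (3,4) - (3,5)

Moves only go right or down, so the column and row indices never decrease.
Route from (1,1): 3× right (reaching (1,4)), 2× down (reaching (3,4)), right to (3,5) — 6 moves in all.
Check: all required cells visited.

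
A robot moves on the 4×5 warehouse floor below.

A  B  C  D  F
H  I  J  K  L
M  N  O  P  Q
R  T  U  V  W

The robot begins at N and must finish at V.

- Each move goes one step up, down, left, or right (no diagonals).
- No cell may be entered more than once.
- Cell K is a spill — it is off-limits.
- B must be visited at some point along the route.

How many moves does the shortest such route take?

Any route passes through B somewhere between N and V. Summing Manhattan distances along the two legs (N → B → V) gives a lower bound of 2 + 5 = 7 moves.
A route of 7 moves achieves this: N → I → B → C → J → O → U → V.
Since 7 matches the lower bound, it is optimal.

7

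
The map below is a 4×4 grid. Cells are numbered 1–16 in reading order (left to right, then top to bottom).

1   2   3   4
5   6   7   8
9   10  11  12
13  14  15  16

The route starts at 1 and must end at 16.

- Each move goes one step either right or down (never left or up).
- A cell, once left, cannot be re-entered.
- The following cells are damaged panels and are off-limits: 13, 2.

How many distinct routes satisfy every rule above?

A right/down-only route from 1 to 16 makes exactly 3 down-moves and 3 right-moves in some order.
With no other constraints that would be C(6,3) = 20 routes.
Subtract routes through each blocked cell (inclusion–exclusion for overlaps): − through 2: 10 − through 13: 1 → 9.
That gives 9 routes.

9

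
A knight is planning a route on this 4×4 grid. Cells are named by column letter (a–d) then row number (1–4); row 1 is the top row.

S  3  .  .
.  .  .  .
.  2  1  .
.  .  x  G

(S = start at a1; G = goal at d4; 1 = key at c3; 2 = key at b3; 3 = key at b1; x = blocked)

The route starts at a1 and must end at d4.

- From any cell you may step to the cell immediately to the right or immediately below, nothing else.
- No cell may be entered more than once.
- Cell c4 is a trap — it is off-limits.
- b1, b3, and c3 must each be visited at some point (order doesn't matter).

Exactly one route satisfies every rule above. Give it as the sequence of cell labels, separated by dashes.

a1 - b1 - b2 - b3 - c3 - d3 - d4

Moves only go right or down, so the column and row indices never decrease.
Route from a1: right to b1, 2× down (reaching b3), 2× right (reaching d3), down to d4 — 6 moves in all.
Check: all required cells visited.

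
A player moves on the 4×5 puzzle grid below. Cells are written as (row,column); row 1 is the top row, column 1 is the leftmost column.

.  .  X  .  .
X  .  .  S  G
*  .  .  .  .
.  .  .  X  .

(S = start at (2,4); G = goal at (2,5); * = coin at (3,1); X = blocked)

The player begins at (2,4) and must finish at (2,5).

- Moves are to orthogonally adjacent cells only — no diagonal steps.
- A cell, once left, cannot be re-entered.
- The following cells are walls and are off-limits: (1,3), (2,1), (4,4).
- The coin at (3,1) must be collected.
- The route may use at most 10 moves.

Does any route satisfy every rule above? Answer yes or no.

Exhausting the options from (2,4), every branch either dead-ends against blocked cells, would have to re-enter a cell already used, runs past the 10-move limit, or reaches the goal with a constraint still unmet.

no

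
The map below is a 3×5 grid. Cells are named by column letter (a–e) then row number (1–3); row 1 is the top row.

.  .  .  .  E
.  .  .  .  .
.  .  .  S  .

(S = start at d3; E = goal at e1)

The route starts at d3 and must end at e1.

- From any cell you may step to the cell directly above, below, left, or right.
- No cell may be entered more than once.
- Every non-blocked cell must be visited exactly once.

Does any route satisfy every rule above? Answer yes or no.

Colour the cells like a checkerboard: each orthogonal step flips colour, so a Hamiltonian route alternates colours. Here there are 8 cells of one colour and 7 of the other, with start on the opposite colour to the goal — the counts and endpoints can't be arranged into an alternating sequence of length 15, so no Hamiltonian route exists.

no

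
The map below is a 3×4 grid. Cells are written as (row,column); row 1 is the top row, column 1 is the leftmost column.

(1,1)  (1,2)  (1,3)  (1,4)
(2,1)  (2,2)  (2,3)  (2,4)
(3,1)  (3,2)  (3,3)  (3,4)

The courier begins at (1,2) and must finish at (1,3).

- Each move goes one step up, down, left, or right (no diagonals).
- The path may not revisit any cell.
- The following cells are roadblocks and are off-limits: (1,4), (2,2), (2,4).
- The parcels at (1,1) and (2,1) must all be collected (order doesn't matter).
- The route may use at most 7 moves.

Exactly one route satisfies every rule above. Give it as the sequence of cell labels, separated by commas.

The 7-move cap with required stops at (1,1), (2,1) leaves no slack for detours.
Route from (1,2): left to (1,1), 2× down (reaching (3,1)), 2× right (reaching (3,3)), 2× up (reaching (1,3)) — 7 moves in all.
Check: all required cells visited; 7 ≤ 7 moves.

(1,2), (1,1), (2,1), (3,1), (3,2), (3,3), (2,3), (1,3)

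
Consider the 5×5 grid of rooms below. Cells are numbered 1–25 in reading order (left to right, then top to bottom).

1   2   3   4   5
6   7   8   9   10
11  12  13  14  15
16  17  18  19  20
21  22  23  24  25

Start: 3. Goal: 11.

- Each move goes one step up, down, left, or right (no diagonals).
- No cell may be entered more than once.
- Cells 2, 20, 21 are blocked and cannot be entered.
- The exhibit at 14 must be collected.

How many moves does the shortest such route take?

Any route passes through 14 somewhere between 3 and 11. Summing Manhattan distances along the two legs (3 → 14 → 11) gives a lower bound of 3 + 3 = 6 moves.
A route of 6 moves achieves this: 3 → 8 → 9 → 14 → 13 → 12 → 11.
Since 6 matches the lower bound, it is optimal.

6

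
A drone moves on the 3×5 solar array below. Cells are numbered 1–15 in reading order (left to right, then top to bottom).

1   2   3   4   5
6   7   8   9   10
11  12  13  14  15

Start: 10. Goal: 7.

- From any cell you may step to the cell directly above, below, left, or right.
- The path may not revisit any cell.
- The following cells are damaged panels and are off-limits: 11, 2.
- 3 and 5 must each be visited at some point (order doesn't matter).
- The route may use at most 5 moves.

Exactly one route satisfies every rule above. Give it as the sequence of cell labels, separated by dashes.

The 5-move cap with required stops at 3, 5 leaves no slack for detours.
Route from 10: up to 5, 2× left (reaching 3), down to 8, left to 7 — 5 moves in all.
Check: all required cells visited; 5 ≤ 5 moves.

10 - 5 - 4 - 3 - 8 - 7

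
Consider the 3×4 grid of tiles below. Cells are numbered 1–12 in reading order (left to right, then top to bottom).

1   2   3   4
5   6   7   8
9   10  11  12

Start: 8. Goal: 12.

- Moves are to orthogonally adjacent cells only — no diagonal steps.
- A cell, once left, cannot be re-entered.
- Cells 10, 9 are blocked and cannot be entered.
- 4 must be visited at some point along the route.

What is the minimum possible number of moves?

Any route passes through 4 somewhere between 8 and 12. Summing Manhattan distances along the two legs (8 → 4 → 12) gives a lower bound of 1 + 2 = 3 moves.
The shortest route satisfying every rule uses 5 moves: 8 → 4 → 3 → 7 → 11 → 12.
The no-revisit rule (legs can't share cells) pushes the minimum above the 3-move bound; an exhaustive check rules out every length from 3 to 4, leaving 5 as the minimum.

5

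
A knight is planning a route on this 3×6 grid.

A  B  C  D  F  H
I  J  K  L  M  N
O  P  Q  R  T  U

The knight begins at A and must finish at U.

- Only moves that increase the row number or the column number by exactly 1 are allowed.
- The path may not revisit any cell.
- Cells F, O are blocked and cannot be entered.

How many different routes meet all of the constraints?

17

A right/down-only route from A to U makes exactly 2 down-moves and 5 right-moves in some order.
With no other constraints that would be C(7,2) = 21 routes.
Subtract routes through each blocked cell (inclusion–exclusion for overlaps): − through F: 3 − through O: 1 → 17.
That gives 17 routes.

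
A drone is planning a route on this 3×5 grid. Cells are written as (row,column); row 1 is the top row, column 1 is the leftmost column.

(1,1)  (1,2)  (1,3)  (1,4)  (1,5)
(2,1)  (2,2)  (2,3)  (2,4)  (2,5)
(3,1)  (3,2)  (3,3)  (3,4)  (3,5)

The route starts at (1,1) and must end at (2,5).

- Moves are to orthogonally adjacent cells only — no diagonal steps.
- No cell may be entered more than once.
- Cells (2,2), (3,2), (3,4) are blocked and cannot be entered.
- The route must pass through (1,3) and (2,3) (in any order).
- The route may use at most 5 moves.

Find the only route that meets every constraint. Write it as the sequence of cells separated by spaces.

(1,1) (1,2) (1,3) (2,3) (2,4) (2,5)

The budget equals the shortest possible length, so every move has to be on a shortest route through the required cells.
Route from (1,1): 2× right (reaching (1,3)), down to (2,3), 2× right (reaching (2,5)) — 5 moves in all.
Check: all required cells visited; 5 ≤ 5 moves.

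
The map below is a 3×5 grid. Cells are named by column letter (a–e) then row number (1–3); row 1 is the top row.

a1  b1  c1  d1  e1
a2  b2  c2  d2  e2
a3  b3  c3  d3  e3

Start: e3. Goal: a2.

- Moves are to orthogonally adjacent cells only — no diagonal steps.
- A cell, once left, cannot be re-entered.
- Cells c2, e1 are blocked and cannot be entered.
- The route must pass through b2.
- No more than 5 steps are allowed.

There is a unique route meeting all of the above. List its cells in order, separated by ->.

e3 -> d3 -> c3 -> b3 -> b2 -> a2

Any route must reach b2 and still end at a2 within 5 moves, so the order of the required stops is forced.
Route from e3: left 3 to b3, up 1 to b2, left 1 to a2 — 5 moves in all.
Check: all required cells visited; 5 ≤ 5 moves.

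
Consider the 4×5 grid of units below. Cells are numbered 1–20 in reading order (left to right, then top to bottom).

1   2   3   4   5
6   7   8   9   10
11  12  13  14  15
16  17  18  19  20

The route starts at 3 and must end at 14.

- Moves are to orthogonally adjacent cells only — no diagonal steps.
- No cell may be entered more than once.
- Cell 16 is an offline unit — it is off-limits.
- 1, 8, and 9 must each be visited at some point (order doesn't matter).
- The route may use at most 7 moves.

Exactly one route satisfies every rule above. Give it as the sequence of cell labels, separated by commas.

Any route must reach 1, 8, and 9 and still end at 14 within 7 moves, so the order of the required stops is forced.
Route from 3: left 2 to 1, down 1 to 6, right 3 to 9, down 1 to 14 — 7 moves in all.
Check: all required cells visited; 7 ≤ 7 moves.

3, 2, 1, 6, 7, 8, 9, 14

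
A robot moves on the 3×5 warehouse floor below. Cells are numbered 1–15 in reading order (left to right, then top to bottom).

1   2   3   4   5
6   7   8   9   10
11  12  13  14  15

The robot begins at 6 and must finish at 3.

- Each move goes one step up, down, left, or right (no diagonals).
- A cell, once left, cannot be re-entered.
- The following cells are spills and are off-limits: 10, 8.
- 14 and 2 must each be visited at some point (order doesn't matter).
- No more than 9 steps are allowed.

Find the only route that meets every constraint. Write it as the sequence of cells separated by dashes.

Any route must reach 14 and 2 and still end at 3 within 9 moves, so the order of the required stops is forced.
Route from 6: up 1 to 1, right 1 to 2, down 2 to 12, right 2 to 14, up 2 to 4, left 1 to 3 — 9 moves in all.
Check: all required cells visited; 9 ≤ 9 moves.

6 - 1 - 2 - 7 - 12 - 13 - 14 - 9 - 4 - 3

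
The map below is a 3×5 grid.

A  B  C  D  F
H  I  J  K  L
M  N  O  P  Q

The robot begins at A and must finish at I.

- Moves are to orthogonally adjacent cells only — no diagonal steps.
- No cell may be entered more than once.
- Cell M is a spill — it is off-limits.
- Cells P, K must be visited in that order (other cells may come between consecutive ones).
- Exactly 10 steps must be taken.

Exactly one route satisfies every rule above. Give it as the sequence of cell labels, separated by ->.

The waypoints must appear in the order P, K, with no cell reused.
Route from A: right 4 to F, down 2 to Q, left 1 to P, up 1 to K, left 2 to I — 10 moves in all.
Check: order respected (P at step 7, K at step 8); 10 moves as required.

A -> B -> C -> D -> F -> L -> Q -> P -> K -> J -> I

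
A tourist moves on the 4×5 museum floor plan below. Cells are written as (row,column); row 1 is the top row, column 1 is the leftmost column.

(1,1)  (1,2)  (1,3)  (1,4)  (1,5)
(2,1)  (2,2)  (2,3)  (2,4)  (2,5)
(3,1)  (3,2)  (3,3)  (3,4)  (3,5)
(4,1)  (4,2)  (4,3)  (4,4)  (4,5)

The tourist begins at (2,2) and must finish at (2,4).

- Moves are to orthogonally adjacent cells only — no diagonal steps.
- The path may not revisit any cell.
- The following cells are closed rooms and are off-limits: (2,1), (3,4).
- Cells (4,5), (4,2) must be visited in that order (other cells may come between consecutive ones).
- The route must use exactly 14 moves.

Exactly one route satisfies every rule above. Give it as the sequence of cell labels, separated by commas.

The waypoints must appear in the order (4,5), (4,2), with no cell reused.
Route from (2,2): up to (1,2), 3× right (reaching (1,5)), 3× down (reaching (4,5)), 3× left (reaching (4,2)), up to (3,2), right to (3,3), up to (2,3), right to (2,4) — 14 moves in all.
Check: order respected ((4,5) at step 7, (4,2) at step 10); 14 moves as required.

(2,2), (1,2), (1,3), (1,4), (1,5), (2,5), (3,5), (4,5), (4,4), (4,3), (4,2), (3,2), (3,3), (2,3), (2,4)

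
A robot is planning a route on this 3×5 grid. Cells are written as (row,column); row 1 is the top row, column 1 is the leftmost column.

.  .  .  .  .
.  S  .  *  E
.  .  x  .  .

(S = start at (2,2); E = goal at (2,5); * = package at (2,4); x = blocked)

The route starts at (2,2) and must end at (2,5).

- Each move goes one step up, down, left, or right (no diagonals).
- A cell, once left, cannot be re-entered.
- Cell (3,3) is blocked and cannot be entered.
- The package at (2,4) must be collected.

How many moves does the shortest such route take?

Any route passes through (2,4) somewhere between (2,2) and (2,5). Summing Manhattan distances along the two legs ((2,2) → (2,4) → (2,5)) gives a lower bound of 2 + 1 = 3 moves.
A route of 3 moves achieves this: (2,2) → (2,3) → (2,4) → (2,5).
Since 3 matches the lower bound, it is optimal.

3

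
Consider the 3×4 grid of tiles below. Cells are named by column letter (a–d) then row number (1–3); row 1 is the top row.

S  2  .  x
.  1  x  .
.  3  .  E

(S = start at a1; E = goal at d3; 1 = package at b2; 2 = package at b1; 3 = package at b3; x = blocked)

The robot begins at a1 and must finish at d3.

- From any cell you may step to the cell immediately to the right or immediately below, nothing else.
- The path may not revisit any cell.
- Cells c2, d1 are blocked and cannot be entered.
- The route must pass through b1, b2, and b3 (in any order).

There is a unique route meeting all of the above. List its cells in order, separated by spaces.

a1 b1 b2 b3 c3 d3

Moves only go right or down, so the column and row indices never decrease.
Route from a1: right 1 to b1, down 2 to b3, right 2 to d3 — 5 moves in all.
Check: all required cells visited.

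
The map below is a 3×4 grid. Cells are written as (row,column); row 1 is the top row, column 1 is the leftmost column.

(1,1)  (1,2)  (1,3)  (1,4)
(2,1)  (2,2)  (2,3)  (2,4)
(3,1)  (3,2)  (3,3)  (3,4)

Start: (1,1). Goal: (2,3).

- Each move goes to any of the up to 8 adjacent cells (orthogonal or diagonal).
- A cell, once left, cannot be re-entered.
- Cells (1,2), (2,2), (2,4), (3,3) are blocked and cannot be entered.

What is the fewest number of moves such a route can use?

3

With diagonal moves allowed, the Chebyshev distance max(|Δrow|,|Δcol|) from (1,1) to (2,3) is 2, so at least 2 moves are needed.
That bound ignores the blocked cells. Measuring each leg by the fewest moves that actually steer around them ((1,1)→(2,3): 3) raises the lower bound to 3.
A route of 3 moves exists: (1,1) → (2,1) → (3,2) → (2,3).
Since 3 matches that lower bound, it is optimal.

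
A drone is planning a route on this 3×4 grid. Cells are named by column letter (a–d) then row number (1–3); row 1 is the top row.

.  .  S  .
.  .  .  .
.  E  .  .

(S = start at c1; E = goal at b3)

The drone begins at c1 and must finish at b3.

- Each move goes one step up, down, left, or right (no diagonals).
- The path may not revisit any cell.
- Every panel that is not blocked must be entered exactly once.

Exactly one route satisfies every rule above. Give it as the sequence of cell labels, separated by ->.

Need to visit all 12 open cells exactly once, starting at c1 and ending at b3.
Cell d1 has only two open neighbours (d2 and c1), so the path must pass straight through it: one of those is the cell it's entered from and the other is where it exits.
Route from c1: right 1 to d1, down 2 to d3, left 1 to c3, up 1 to c2, left 1 to b2, up 1 to b1, left 1 to a1, down 2 to a3, right 1 to b3 — 11 moves in all.
Check: all 12 open cells covered.

c1 -> d1 -> d2 -> d3 -> c3 -> c2 -> b2 -> b1 -> a1 -> a2 -> a3 -> b3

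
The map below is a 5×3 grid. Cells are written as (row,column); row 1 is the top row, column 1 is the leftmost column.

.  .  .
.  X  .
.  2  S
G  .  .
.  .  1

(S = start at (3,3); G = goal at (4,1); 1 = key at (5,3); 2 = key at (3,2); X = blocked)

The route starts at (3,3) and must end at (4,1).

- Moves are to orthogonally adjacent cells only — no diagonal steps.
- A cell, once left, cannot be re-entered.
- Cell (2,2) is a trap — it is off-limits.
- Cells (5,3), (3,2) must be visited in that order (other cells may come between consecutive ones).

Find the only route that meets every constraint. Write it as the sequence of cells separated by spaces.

The waypoints must appear in the order (5,3), (3,2), with no cell reused.
Route from (3,3): down 2 to (5,3), left 1 to (5,2), up 2 to (3,2), left 1 to (3,1), down 1 to (4,1) — 7 moves in all.
Check: order respected (1 at step 2, 2 at step 5).

(3,3) (4,3) (5,3) (5,2) (4,2) (3,2) (3,1) (4,1)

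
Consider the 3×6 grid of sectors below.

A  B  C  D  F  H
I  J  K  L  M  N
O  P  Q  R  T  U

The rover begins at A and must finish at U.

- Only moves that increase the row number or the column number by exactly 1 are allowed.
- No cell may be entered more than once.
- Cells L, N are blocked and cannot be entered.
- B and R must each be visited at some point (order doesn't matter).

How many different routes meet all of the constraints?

3

A right/down-only route from A to U makes exactly 2 down-moves and 5 right-moves in some order.
With no other constraints that would be C(7,2) = 21 routes.
A monotone route can only reach the required cells in the order B, R, so split there and multiply the segment counts (each segment already excludes blocked cells): A→B: 1; B→R: 3; R→U: 1; product = 3.
That gives 3 routes.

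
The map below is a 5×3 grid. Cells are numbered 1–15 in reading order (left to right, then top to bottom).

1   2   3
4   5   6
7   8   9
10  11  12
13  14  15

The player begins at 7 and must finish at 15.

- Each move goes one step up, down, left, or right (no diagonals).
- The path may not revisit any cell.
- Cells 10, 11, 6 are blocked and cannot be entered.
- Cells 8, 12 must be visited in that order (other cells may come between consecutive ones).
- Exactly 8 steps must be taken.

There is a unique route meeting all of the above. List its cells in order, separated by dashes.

The waypoints must appear in the order 8, 12, with no cell reused.
Route from 7: 2× up (reaching 1), right to 2, 2× down (reaching 8), right to 9, 2× down (reaching 15) — 8 moves in all.
Check: order respected (8 at step 5, 12 at step 7); 8 moves as required.

7 - 4 - 1 - 2 - 5 - 8 - 9 - 12 - 15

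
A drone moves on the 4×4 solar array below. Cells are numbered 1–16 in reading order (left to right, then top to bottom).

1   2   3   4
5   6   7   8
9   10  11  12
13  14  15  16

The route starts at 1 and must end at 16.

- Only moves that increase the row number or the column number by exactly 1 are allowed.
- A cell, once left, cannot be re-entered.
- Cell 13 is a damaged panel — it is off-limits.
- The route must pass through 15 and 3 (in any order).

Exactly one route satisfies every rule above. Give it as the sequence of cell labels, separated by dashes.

Moves only go right or down, so the column and row indices never decrease.
Route from 1: right 2 to 3, down 3 to 15, right 1 to 16 — 6 moves in all.
Check: all required cells visited.

1 - 2 - 3 - 7 - 11 - 15 - 16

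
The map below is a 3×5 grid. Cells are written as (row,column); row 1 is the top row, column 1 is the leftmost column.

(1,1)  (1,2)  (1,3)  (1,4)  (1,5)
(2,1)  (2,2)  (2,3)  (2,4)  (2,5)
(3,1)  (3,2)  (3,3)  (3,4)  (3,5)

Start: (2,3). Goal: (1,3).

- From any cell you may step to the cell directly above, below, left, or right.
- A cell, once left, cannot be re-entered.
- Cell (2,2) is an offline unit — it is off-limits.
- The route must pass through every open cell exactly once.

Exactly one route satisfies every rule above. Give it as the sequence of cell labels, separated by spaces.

(2,3) (2,4) (1,4) (1,5) (2,5) (3,5) (3,4) (3,3) (3,2) (3,1) (2,1) (1,1) (1,2) (1,3)

Need to visit all 14 open cells exactly once, starting at (2,3) and ending at (1,3).
Route from (2,3): right to (2,4), up to (1,4), right to (1,5), 2× down (reaching (3,5)), 4× left (reaching (3,1)), 2× up (reaching (1,1)), 2× right (reaching (1,3)) — 13 moves in all.
Check: all 14 open cells covered.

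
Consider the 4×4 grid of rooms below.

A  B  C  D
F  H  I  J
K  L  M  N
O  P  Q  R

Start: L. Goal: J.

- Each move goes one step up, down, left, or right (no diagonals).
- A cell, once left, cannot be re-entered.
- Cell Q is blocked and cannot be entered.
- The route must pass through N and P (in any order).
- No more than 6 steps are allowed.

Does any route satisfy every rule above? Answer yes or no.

no

Exhausting the options from L, every branch either dead-ends against blocked cells, would have to re-enter a cell already used, runs past the 6-move limit, or reaches the goal with a constraint still unmet.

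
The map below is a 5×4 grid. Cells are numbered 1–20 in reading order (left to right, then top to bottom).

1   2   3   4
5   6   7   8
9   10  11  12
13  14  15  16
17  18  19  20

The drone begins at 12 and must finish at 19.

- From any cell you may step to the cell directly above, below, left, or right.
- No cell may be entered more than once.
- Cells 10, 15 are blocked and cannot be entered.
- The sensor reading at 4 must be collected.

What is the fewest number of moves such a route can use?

11

Any route passes through 4 somewhere between 12 and 19. Summing Manhattan distances along the two legs (12 → 4 → 19) gives a lower bound of 2 + 5 = 7 moves.
The shortest route satisfying every rule uses 11 moves: 12 → 8 → 4 → 3 → 7 → 6 → 5 → 9 → 13 → 17 → 18 → 19.
The bound of 7 isn't tight here; checking systematically, no route of length 7 through 10 satisfies every constraint (on a 4-connected grid the length of any start-to-goal walk has the same parity as the Manhattan bound, so only lengths 7, 9, 11, … need checking), so 11 is the minimum.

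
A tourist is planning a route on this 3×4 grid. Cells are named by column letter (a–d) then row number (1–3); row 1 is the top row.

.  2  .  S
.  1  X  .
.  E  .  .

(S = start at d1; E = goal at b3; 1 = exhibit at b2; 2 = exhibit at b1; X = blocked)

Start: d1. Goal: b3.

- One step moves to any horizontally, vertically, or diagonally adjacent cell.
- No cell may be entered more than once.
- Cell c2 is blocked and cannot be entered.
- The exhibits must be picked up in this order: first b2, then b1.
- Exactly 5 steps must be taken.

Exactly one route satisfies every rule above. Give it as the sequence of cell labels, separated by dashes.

The waypoints must appear in the order b2, b1, with no cell reused.
Route from d1: left to c1, down-left to b2, up to b1, down-left to a2, down-right to b3 — 5 moves in all.
Check: order respected (1 at step 2, 2 at step 3); 5 moves as required.

d1 - c1 - b2 - b1 - a2 - b3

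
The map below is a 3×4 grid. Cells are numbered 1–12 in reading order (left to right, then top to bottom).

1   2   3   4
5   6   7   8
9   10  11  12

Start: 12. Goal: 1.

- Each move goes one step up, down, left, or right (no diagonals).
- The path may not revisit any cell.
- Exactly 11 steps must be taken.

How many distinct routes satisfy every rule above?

4

Need simple routes of exactly 11 moves from 12 to 1 (Manhattan distance 5, so 3 moves are spent on a detour and 3 undoing it).
Enumerating: 12 8 4 3 7 11 10 9 5 6 2 1 | 12 8 4 3 2 6 7 11 10 9 5 1 | 12 11 7 8 4 3 2 6 10 9 5 1 | 12 11 10 9 5 6 7 8 4 3 2 1.
That gives 4 routes.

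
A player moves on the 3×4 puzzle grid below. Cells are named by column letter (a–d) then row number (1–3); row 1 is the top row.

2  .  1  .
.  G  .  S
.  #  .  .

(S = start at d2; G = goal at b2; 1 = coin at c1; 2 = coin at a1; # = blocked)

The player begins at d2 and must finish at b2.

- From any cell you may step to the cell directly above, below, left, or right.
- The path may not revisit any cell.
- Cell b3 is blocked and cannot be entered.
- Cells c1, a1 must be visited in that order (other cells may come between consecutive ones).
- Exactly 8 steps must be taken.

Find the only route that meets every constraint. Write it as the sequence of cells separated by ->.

d2 -> d3 -> c3 -> c2 -> c1 -> b1 -> a1 -> a2 -> b2

The waypoints must appear in the order c1, a1, with no cell reused.
Route from d2: down 1 to d3, left 1 to c3, up 2 to c1, left 2 to a1, down 1 to a2, right 1 to b2 — 8 moves in all.
Check: order respected (1 at step 4, 2 at step 6); 8 moves as required.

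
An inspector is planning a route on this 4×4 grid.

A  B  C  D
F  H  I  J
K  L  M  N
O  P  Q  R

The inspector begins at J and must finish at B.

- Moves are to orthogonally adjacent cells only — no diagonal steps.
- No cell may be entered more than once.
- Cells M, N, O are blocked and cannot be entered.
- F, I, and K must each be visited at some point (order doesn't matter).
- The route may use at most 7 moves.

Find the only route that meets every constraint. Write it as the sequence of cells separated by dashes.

The 7-move cap with required stops at F, I, K leaves no slack for detours.
Route from J: 2× left (reaching H), down to L, left to K, 2× up (reaching A), right to B — 7 moves in all.
Check: all required cells visited; 7 ≤ 7 moves.

J - I - H - L - K - F - A - B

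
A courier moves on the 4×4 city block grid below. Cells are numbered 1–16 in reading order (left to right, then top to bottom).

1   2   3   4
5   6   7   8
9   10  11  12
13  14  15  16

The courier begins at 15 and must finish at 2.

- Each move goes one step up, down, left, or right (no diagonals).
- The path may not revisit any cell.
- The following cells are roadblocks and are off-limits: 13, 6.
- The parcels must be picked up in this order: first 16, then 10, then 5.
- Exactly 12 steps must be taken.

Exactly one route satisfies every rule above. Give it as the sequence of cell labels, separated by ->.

15 -> 16 -> 12 -> 8 -> 4 -> 3 -> 7 -> 11 -> 10 -> 9 -> 5 -> 1 -> 2

The waypoints must appear in the order 16, 10, 5, with no cell reused.
Route from 15: right 1 to 16, up 3 to 4, left 1 to 3, down 2 to 11, left 2 to 9, up 2 to 1, right 1 to 2 — 12 moves in all.
Check: order respected (16 at step 1, 10 at step 8, 5 at step 10); 12 moves as required.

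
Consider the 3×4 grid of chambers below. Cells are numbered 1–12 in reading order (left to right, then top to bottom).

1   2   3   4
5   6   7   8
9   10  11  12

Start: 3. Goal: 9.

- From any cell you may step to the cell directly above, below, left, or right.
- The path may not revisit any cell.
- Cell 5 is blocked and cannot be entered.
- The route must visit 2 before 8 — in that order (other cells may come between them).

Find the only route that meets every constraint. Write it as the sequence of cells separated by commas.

3, 2, 6, 7, 8, 12, 11, 10, 9

The waypoints must appear in the order 2, 8, with no cell reused.
Route from 3: left to 2, down to 6, 2× right (reaching 8), down to 12, 3× left (reaching 9) — 8 moves in all.
Check: order respected (2 at step 1, 8 at step 4).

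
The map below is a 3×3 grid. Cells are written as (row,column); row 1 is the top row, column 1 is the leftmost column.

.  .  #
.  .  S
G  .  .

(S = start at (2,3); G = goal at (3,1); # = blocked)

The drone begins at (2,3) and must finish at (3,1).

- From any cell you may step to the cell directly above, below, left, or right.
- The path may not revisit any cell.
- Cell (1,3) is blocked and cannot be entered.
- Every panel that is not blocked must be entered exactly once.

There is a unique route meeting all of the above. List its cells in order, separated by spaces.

Need to visit all 8 open cells exactly once, starting at (2,3) and ending at (3,1).
Cell (1,2) has only two open neighbours ((2,2) and (1,1)), so the path must pass straight through it: one of those is the cell it's entered from and the other is where it exits.
Route from (2,3): down 1 to (3,3), left 1 to (3,2), up 2 to (1,2), left 1 to (1,1), down 2 to (3,1) — 7 moves in all.
Check: all 8 open cells covered.

(2,3) (3,3) (3,2) (2,2) (1,2) (1,1) (2,1) (3,1)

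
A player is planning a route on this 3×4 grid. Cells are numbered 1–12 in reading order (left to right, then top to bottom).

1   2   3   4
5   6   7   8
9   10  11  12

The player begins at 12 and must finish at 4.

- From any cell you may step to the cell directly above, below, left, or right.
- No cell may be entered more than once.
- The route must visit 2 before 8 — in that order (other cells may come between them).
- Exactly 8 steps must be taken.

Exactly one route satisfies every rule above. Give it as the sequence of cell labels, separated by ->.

12 -> 11 -> 10 -> 6 -> 2 -> 3 -> 7 -> 8 -> 4

The waypoints must appear in the order 2, 8, with no cell reused.
Route from 12: left 2 to 10, up 2 to 2, right 1 to 3, down 1 to 7, right 1 to 8, up 1 to 4 — 8 moves in all.
Check: order respected (2 at step 4, 8 at step 7); 8 moves as required.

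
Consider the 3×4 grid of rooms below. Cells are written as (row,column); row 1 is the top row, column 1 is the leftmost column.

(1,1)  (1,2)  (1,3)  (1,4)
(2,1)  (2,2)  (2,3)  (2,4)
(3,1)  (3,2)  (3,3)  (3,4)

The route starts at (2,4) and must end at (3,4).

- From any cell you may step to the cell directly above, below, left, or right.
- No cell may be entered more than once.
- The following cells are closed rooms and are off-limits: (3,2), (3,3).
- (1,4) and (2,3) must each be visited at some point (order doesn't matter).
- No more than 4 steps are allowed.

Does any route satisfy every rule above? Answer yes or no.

no

Every way from (2,3) onward to (3,4) runs back through (2,4), which the route has already used — so it cannot be completed without a revisit.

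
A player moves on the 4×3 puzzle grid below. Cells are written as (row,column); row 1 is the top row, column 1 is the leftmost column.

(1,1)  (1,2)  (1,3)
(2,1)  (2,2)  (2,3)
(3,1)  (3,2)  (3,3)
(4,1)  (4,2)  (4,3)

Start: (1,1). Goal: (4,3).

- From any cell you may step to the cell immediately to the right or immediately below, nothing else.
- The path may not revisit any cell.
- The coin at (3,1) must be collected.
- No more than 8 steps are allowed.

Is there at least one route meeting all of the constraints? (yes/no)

yes

One route that works: (1,1) → (2,1) → (3,1) → (4,1) → (4,2) → (4,3).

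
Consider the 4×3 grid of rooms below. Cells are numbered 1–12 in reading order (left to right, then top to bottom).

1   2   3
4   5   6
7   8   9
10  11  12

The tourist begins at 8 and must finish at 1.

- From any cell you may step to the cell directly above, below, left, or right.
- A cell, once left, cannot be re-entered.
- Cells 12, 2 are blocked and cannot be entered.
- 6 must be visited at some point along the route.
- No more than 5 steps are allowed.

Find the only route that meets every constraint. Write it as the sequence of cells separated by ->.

Any route must reach 6 and still end at 1 within 5 moves, so the order of the required stops is forced.
Route from 8: right to 9, up to 6, 2× left (reaching 4), up to 1 — 5 moves in all.
Check: all required cells visited; 5 ≤ 5 moves.

8 -> 9 -> 6 -> 5 -> 4 -> 1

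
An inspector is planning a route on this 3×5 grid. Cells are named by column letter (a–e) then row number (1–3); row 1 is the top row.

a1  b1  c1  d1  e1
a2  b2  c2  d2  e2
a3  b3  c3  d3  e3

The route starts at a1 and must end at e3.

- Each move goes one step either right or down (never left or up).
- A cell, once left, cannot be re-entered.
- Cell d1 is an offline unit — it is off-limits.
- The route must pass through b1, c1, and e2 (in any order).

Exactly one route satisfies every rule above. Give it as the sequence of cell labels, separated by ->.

a1 -> b1 -> c1 -> c2 -> d2 -> e2 -> e3

Moves only go right or down, so the column and row indices never decrease.
Route from a1: right 2 to c1, down 1 to c2, right 2 to e2, down 1 to e3 — 6 moves in all.
Check: all required cells visited.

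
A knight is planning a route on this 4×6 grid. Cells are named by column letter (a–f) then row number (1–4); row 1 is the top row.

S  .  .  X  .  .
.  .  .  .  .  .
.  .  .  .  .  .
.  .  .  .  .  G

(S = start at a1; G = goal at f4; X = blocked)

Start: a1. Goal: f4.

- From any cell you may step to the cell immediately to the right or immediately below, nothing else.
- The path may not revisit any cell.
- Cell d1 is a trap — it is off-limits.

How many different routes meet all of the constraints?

A right/down-only route from a1 to f4 makes exactly 3 down-moves and 5 right-moves in some order.
With no other constraints that would be C(8,3) = 56 routes.
Subtract routes through each blocked cell (inclusion–exclusion for overlaps): − through d1: 10 → 46.
That gives 46 routes.

46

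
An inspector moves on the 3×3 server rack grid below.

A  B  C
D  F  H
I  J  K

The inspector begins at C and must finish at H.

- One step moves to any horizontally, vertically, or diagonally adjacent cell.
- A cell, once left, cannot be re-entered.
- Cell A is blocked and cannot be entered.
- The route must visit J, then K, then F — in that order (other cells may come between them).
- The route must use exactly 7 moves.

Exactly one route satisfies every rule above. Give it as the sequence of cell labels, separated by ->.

The waypoints must appear in the order J, K, F, with no cell reused.
Route from C: left to B, down-left to D, down to I, 2× right (reaching K), up-left to F, right to H — 7 moves in all.
Check: order respected (J at step 4, K at step 5, F at step 6); 7 moves as required.

C -> B -> D -> I -> J -> K -> F -> H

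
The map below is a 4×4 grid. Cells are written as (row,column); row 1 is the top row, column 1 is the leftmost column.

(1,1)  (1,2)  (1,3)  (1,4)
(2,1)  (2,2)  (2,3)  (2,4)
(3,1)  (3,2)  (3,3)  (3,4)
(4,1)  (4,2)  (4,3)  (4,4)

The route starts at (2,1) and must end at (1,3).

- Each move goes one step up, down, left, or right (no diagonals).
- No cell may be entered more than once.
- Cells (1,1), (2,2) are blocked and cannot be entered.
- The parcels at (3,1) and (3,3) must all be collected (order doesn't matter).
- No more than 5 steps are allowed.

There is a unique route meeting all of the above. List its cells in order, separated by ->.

(2,1) -> (3,1) -> (3,2) -> (3,3) -> (2,3) -> (1,3)

Any route must reach (3,1) and (3,3) and still end at (1,3) within 5 moves, so the order of the required stops is forced.
Route from (2,1): down 1 to (3,1), right 2 to (3,3), up 2 to (1,3) — 5 moves in all.
Check: all required cells visited; 5 ≤ 5 moves.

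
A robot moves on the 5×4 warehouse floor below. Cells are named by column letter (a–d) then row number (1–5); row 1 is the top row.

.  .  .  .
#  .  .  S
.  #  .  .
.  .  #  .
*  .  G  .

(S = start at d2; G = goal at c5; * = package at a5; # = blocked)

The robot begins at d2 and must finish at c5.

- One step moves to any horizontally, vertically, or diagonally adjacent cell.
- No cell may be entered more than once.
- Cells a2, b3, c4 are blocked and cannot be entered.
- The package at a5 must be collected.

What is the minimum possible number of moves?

5

Any route passes through a5 somewhere between d2 and c5. Summing Chebyshev distances along the two legs (d2 → a5 → c5) gives a lower bound of 3 + 2 = 5 moves.
A route of 5 moves achieves this: d2 → c3 → b4 → a5 → b5 → c5.
Since 5 matches the lower bound, it is optimal.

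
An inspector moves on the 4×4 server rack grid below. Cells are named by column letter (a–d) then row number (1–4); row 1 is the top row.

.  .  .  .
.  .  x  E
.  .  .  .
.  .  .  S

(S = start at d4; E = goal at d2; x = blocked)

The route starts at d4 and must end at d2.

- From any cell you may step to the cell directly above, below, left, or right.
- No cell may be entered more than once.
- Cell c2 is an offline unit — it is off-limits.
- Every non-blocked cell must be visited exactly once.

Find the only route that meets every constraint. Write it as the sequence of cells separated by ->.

d4 -> d3 -> c3 -> c4 -> b4 -> a4 -> a3 -> b3 -> b2 -> a2 -> a1 -> b1 -> c1 -> d1 -> d2

Need to visit all 15 open cells exactly once, starting at d4 and ending at d2.
Route from d4: up to d3, left to c3, down to c4, 2× left (reaching a4), up to a3, right to b3, up to b2, left to a2, up to a1, 3× right (reaching d1), down to d2 — 14 moves in all.
Check: all 15 open cells covered.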